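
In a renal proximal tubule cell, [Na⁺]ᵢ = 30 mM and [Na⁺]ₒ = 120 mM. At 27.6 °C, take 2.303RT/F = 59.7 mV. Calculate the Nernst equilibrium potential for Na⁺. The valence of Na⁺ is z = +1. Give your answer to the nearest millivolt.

E = (59.7/z) · log₁₀([Na⁺]_out/[Na⁺]_in) with z = +1.
= (59.7/1) · log₁₀(120/30) = 59.70 · log₁₀(4)
= 59.70 · (0.6021) = 35.94 mV

36 mV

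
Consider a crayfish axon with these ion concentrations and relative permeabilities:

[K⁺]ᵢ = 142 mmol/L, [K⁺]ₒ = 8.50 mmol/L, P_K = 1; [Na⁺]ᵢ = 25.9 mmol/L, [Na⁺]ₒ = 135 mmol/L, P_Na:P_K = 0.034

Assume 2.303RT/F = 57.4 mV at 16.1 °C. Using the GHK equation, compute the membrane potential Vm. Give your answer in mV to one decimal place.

-59.6 mV

Vm = 57.4 · log₁₀[(Σ P·[cation]ₒ + Σ P·[anion]ᵢ) / (Σ P·[cation]ᵢ + Σ P·[anion]ₒ)]
Numerator = 1×8.50 + 0.034×135 = 13.09
Denominator = 1×142 + 0.034×25.9 = 142.9
Vm = 57.4 · log₁₀(0.091615) = 57.4 × (-1.0380) = -59.58 mV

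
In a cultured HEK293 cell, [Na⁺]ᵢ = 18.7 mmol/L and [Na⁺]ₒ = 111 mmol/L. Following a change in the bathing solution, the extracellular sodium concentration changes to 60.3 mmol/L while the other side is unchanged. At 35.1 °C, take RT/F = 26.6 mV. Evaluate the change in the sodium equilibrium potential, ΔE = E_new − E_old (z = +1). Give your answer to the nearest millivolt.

-16 mV

E_old = (26.6/1)·ln(111/18.7) = 47.37 mV
E_new = (26.6/1)·ln(60.3/18.7) = 31.14 mV
ΔE = 31.14 − (47.37) = -16.23 mV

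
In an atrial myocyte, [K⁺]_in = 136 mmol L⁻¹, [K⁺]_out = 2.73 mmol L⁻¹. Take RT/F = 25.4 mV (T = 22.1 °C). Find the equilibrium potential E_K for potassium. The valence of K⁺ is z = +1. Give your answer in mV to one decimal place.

-99.3 mV

E = (25.4/z) · ln([K⁺]_out/[K⁺]_in) with z = +1.
= (25.4/1) · ln(2.73/136) = 25.40 · ln(0.02007)
= 25.40 · (-3.9084) = -99.27 mV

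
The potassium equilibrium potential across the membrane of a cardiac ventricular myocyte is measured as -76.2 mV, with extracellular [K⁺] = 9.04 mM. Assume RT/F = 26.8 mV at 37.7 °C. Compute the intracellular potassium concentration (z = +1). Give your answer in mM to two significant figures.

160 mM

Nernst: E = (26.8/1) · ln([out]/[in]), so ln([out]/[in]) = -76.2 × 1 / 26.8 = -2.8433.
[out]/[in] = e^(-2.8433) = 0.05823.
[in] = 9.04 / 0.05823 = 155.2 mM.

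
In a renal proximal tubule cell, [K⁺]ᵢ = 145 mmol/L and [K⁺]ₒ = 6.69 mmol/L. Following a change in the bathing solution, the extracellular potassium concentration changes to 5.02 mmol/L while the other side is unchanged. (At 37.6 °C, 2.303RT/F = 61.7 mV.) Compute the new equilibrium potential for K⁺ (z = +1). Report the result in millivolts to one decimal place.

After the shift: [K⁺]_out = 5.02, [K⁺]_in = 145 mmol/L.
E_new = (61.7/1)·log₁₀(5.02/145) = 61.70 · (-1.4607) = -90.12 mV

-90.1 mV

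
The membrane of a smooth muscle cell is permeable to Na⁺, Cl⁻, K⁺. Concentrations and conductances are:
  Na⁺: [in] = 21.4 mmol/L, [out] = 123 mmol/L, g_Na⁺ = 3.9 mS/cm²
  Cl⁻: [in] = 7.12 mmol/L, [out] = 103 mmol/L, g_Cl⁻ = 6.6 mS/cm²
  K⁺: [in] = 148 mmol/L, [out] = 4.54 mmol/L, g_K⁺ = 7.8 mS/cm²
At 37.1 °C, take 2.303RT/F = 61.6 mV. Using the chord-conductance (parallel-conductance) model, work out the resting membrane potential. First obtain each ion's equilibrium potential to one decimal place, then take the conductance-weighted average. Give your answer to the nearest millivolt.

-56 mV

E_Na⁺ = (61.6/1)·log₁₀(123/21.4) = 46.8 mV
E_Cl⁻ = (61.6/-1)·log₁₀(103/7.12) = -71.5 mV
E_K⁺ = (61.6/1)·log₁₀(4.54/148) = -93.2 mV
Vm = (Σ gᵢEᵢ)/(Σ gᵢ) = (3.9·46.8 + 6.6·-71.5 + 7.8·-93.2) / (3.9 + 6.6 + 7.8)
= -1016.34 / 18.3 = -55.54 mV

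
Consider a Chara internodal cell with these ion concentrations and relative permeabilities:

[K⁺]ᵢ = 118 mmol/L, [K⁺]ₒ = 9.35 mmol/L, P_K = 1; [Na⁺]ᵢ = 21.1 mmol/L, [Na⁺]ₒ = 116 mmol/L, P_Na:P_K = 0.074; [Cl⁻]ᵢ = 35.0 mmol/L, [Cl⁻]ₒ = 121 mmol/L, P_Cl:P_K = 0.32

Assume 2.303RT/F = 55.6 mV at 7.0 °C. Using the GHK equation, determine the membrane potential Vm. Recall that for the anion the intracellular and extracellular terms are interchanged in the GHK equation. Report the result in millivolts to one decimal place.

-40.9 mV

Vm = 55.6 · log₁₀[(Σ P·[cation]ₒ + Σ P·[anion]ᵢ) / (Σ P·[cation]ᵢ + Σ P·[anion]ₒ)]
Numerator = 1×9.35 + 0.074×116 + 0.32×35.0 = 29.13
Denominator = 1×118 + 0.074×21.1 + 0.32×121 = 158.3
Vm = 55.6 · log₁₀(0.18406) = 55.6 × (-0.7350) = -40.87 mV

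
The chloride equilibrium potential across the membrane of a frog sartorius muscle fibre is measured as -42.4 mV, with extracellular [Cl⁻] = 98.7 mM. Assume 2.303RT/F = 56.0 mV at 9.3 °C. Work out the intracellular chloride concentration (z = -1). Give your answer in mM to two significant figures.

17 mM

Nernst: E = (56.0/-1) · log₁₀([out]/[in]), so log₁₀([out]/[in]) = -42.4 × -1 / 56.0 = 0.7571.
[out]/[in] = 10^(0.7571) = 5.717.
[in] = 98.7 / 5.717 = 17.27 mM.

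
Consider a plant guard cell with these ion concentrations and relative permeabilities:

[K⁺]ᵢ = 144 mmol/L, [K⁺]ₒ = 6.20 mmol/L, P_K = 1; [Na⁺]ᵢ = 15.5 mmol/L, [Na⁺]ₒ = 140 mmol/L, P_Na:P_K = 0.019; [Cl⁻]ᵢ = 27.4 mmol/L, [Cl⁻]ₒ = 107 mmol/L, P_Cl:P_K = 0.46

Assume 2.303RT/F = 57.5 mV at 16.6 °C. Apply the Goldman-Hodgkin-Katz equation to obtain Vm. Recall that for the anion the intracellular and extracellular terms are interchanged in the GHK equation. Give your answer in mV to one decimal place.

-54.9 mV

Vm = 57.5 · log₁₀[(Σ P·[cation]ₒ + Σ P·[anion]ᵢ) / (Σ P·[cation]ᵢ + Σ P·[anion]ₒ)]
Numerator = 1×6.20 + 0.019×140 + 0.46×27.4 = 21.46
Denominator = 1×144 + 0.019×15.5 + 0.46×107 = 193.5
Vm = 57.5 · log₁₀(0.11092) = 57.5 × (-0.9550) = -54.91 mV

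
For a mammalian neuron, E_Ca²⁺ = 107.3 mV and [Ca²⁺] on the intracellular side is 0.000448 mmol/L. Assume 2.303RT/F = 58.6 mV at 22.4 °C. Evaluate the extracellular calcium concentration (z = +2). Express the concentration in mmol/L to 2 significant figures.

2.1 mmol/L

Nernst: E = (58.6/2) · log₁₀([out]/[in]), so log₁₀([out]/[in]) = 107.3 × 2 / 58.6 = 3.6621.
[out]/[in] = 10^(3.6621) = 4593.
[out] = 4593 × 0.000448 = 2.058 mmol/L.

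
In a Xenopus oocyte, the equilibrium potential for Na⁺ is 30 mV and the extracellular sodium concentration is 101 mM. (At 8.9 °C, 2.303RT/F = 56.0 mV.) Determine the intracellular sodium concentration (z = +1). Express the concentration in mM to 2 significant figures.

Nernst: E = (56.0/1) · log₁₀([out]/[in]), so log₁₀([out]/[in]) = 30.0 × 1 / 56.0 = 0.5357.
[out]/[in] = 10^(0.5357) = 3.433.
[in] = 101 / 3.433 = 29.42 mM.

29 mM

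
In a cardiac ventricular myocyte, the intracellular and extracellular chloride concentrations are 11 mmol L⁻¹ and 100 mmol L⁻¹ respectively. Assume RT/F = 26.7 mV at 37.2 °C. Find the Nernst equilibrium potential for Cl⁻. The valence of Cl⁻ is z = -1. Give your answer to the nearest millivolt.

E = (26.7/z) · ln([Cl⁻]_out/[Cl⁻]_in) with z = -1.
For an anion, dividing by z = -1 reverses the sign.
= (26.7/-1) · ln(100/11) = -26.70 · ln(9.091)
= -26.70 · (2.2073) = -58.93 mV

-59 mV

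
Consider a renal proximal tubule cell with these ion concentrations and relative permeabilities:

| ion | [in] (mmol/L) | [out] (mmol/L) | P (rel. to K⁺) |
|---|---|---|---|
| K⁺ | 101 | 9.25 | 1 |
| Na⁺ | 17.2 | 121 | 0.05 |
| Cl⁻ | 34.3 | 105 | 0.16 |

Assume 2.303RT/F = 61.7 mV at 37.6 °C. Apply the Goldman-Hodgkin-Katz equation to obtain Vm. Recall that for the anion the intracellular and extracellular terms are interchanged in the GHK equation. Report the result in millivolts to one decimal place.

-46.7 mV

Vm = 61.7 · log₁₀[(Σ P·[cation]ₒ + Σ P·[anion]ᵢ) / (Σ P·[cation]ᵢ + Σ P·[anion]ₒ)]
Numerator = 1×9.25 + 0.05×121 + 0.16×34.3 = 20.79
Denominator = 1×101 + 0.05×17.2 + 0.16×105 = 118.7
Vm = 61.7 · log₁₀(0.17519) = 61.7 × (-0.7565) = -46.68 mV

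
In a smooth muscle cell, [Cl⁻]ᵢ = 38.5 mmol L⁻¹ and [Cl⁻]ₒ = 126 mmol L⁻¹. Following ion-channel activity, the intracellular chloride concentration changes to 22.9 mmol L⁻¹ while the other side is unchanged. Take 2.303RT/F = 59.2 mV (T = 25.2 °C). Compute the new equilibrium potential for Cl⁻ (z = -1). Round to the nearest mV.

-44 mV

After the shift: [Cl⁻]_out = 126, [Cl⁻]_in = 22.9 mmol L⁻¹.
E_new = (59.2/-1)·log₁₀(126/22.9) = -59.20 · (0.7405) = -43.84 mV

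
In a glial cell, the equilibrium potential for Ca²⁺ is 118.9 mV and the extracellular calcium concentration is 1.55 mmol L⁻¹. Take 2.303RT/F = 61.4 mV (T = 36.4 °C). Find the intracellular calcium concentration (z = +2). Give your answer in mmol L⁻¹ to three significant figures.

0.000208 mmol L⁻¹

Nernst: E = (61.4/2) · log₁₀([out]/[in]), so log₁₀([out]/[in]) = 118.9 × 2 / 61.4 = 3.8730.
[out]/[in] = 10^(3.8730) = 7464.
[in] = 1.55 / 7464 = 0.0002077 mmol L⁻¹.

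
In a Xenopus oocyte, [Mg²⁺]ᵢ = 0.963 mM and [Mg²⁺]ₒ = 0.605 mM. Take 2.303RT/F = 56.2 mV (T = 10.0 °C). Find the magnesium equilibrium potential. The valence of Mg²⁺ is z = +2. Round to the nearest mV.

-6 mV

E = (56.2/z) · log₁₀([Mg²⁺]_out/[Mg²⁺]_in) with z = +2.
= (56.2/2) · log₁₀(0.605/0.963) = 28.10 · log₁₀(0.6282)
= 28.10 · (-0.2019) = -5.67 mV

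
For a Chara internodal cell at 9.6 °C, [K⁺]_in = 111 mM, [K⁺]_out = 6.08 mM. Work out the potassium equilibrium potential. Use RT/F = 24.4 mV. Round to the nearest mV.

-71 mV

E = (24.4/z) · ln([K⁺]_out/[K⁺]_in) with z = +1.
= (24.4/1) · ln(6.08/111) = 24.40 · ln(0.05477)
= 24.40 · (-2.9045) = -70.87 mV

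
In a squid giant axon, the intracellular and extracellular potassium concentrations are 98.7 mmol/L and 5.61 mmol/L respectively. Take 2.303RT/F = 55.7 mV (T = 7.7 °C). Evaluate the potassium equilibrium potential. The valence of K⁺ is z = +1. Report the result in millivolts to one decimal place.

-69.4 mV

E = (55.7/z) · log₁₀([K⁺]_out/[K⁺]_in) with z = +1.
= (55.7/1) · log₁₀(5.61/98.7) = 55.70 · log₁₀(0.05684)
= 55.70 · (-1.2454) = -69.37 mV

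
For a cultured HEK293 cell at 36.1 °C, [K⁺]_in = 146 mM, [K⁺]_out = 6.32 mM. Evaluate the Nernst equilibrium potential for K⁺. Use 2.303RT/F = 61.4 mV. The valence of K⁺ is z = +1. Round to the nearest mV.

E = (61.4/z) · log₁₀([K⁺]_out/[K⁺]_in) with z = +1.
= (61.4/1) · log₁₀(6.32/146) = 61.40 · log₁₀(0.04329)
= 61.40 · (-1.3636) = -83.73 mV

-84 mV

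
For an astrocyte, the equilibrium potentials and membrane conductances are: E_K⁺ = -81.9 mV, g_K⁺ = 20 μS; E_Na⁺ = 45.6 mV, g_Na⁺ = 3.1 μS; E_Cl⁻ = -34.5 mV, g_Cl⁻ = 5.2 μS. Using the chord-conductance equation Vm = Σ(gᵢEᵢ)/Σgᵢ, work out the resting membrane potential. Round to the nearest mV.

-59 mV

Σ gᵢEᵢ = 20·(-81.9) + 3.1·(45.6) + 5.2·(-34.5) = -1676.04
Σ gᵢ = 20 + 3.1 + 5.2 = 28.3
Vm = -1676.04 / 28.3 = -59.22 mV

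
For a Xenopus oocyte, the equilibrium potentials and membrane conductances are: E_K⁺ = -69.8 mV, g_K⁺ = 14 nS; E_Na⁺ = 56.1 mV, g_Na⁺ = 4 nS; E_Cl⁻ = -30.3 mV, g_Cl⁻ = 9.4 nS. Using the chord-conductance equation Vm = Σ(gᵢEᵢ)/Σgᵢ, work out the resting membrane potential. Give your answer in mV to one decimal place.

Σ gᵢEᵢ = 14·(-69.8) + 4·(56.1) + 9.4·(-30.3) = -1037.62
Σ gᵢ = 14 + 4 + 9.4 = 27.4
Vm = -1037.62 / 27.4 = -37.87 mV

-37.9 mV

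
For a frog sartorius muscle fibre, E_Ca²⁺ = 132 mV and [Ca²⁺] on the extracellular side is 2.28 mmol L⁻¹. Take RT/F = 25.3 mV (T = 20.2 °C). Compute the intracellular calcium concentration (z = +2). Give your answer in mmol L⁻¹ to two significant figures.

0.000067 mmol L⁻¹

Nernst: E = (25.3/2) · ln([out]/[in]), so ln([out]/[in]) = 132.0 × 2 / 25.3 = 10.4348.
[out]/[in] = e^(10.4348) = 3.402e+04.
[in] = 2.28 / 3.402e+04 = 6.701e-05 mmol L⁻¹.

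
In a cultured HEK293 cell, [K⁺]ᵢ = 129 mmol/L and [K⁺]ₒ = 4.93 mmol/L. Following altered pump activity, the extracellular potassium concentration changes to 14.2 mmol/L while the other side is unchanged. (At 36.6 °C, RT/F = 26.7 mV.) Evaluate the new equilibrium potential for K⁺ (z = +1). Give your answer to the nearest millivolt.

-59 mV

After the shift: [K⁺]_out = 14.2, [K⁺]_in = 129 mmol/L.
E_new = (26.7/1)·ln(14.2/129) = 26.70 · (-2.2066) = -58.92 mV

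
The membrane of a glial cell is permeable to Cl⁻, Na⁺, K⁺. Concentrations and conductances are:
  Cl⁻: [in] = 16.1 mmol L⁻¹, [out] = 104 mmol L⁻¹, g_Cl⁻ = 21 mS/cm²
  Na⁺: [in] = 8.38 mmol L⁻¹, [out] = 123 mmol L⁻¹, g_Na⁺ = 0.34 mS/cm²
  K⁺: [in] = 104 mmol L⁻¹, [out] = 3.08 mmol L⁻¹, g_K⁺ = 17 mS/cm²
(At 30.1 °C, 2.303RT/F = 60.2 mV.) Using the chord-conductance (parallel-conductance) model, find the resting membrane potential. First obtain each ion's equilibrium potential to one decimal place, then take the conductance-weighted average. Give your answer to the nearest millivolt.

-67 mV

E_Cl⁻ = (60.2/-1)·log₁₀(104/16.1) = -48.8 mV
E_Na⁺ = (60.2/1)·log₁₀(123/8.38) = 70.2 mV
E_K⁺ = (60.2/1)·log₁₀(3.08/104) = -92.0 mV
Vm = (Σ gᵢEᵢ)/(Σ gᵢ) = (21·-48.8 + 0.34·70.2 + 17·-92.0) / (21 + 0.34 + 17)
= -2564.93 / 38.34 = -66.90 mV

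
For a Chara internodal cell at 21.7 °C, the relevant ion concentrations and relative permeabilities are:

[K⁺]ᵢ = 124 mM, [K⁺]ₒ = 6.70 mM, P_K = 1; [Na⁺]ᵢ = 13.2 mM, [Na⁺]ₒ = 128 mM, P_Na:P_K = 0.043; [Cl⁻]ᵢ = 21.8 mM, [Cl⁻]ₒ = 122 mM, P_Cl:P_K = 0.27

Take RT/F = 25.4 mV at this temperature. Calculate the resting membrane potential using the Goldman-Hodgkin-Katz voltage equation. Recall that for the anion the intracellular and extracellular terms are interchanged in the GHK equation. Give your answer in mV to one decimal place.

Vm = 25.4 · ln[(Σ P·[cation]ₒ + Σ P·[anion]ᵢ) / (Σ P·[cation]ᵢ + Σ P·[anion]ₒ)]
Numerator = 1×6.70 + 0.043×128 + 0.27×21.8 = 18.09
Denominator = 1×124 + 0.043×13.2 + 0.27×122 = 157.5
Vm = 25.4 · ln(0.11485) = 25.4 × (-2.1641) = -54.97 mV

-55.0 mV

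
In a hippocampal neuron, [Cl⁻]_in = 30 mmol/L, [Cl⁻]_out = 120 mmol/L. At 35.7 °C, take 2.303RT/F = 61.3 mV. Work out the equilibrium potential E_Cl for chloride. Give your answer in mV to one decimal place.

-36.9 mV

E = (61.3/z) · log₁₀([Cl⁻]_out/[Cl⁻]_in) with z = -1.
For an anion, dividing by z = -1 reverses the sign.
= (61.3/-1) · log₁₀(120/30) = -61.30 · log₁₀(4)
= -61.30 · (0.6021) = -36.91 mV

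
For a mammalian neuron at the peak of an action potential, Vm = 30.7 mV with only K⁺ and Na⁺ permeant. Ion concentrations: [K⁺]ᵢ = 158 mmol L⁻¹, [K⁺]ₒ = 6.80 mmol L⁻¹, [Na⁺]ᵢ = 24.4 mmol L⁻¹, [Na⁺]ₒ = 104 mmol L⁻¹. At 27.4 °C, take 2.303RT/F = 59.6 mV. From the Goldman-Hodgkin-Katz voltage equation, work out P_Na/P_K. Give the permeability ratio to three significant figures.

21.2

Let α = P_Na/P_K. GHK: Vm = 59.6·log₁₀[(Kₒ + α·Naₒ)/(Kᵢ + α·Naᵢ)].
10^(Vm/59.6) = 10^(30.7/59.6) = 3.2742
So 3.2742·(Kᵢ + α·Naᵢ) = Kₒ + α·Naₒ → α = (3.2742·158.0 − 6.8) / (104.0 − 3.2742·24.4)
α = (517.3 − 6.8) / (104.0 − 79.89) = 510.5/24.11 = 21.17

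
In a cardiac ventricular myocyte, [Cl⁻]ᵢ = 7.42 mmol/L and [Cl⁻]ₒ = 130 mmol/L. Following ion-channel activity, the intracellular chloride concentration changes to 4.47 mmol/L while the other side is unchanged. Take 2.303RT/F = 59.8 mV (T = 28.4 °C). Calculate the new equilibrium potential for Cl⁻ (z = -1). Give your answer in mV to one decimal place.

After the shift: [Cl⁻]_out = 130, [Cl⁻]_in = 4.47 mmol/L.
E_new = (59.8/-1)·log₁₀(130/4.47) = -59.80 · (1.4636) = -87.53 mV

-87.5 mV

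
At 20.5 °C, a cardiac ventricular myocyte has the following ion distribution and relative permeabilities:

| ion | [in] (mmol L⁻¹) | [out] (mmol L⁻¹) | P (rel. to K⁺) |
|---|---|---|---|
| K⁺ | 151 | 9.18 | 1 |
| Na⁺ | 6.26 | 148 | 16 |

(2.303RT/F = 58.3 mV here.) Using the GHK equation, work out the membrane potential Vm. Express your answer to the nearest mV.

57 mV

Vm = 58.3 · log₁₀[(Σ P·[cation]ₒ + Σ P·[anion]ᵢ) / (Σ P·[cation]ᵢ + Σ P·[anion]ₒ)]
Numerator = 1×9.18 + 16×148 = 2377
Denominator = 1×151 + 16×6.26 = 251.2
Vm = 58.3 · log₁₀(9.4648) = 58.3 × (0.9761) = 56.91 mV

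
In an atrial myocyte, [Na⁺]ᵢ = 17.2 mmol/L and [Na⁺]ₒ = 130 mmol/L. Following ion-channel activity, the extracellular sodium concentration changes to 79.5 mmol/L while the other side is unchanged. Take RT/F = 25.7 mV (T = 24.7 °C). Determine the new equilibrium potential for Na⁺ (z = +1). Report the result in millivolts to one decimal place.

39.3 mV

After the shift: [Na⁺]_out = 79.5, [Na⁺]_in = 17.2 mmol/L.
E_new = (25.7/1)·ln(79.5/17.2) = 25.70 · (1.5308) = 39.34 mV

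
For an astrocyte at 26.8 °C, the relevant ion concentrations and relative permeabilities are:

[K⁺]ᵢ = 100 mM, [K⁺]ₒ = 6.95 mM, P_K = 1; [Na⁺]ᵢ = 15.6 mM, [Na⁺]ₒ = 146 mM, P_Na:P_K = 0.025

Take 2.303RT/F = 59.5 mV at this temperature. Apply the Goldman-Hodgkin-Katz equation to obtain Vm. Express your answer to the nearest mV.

Vm = 59.5 · log₁₀[(Σ P·[cation]ₒ + Σ P·[anion]ᵢ) / (Σ P·[cation]ᵢ + Σ P·[anion]ₒ)]
Numerator = 1×6.95 + 0.025×146 = 10.6
Denominator = 1×100 + 0.025×15.6 = 100.4
Vm = 59.5 · log₁₀(0.10559) = 59.5 × (-0.9764) = -58.09 mV

-58 mV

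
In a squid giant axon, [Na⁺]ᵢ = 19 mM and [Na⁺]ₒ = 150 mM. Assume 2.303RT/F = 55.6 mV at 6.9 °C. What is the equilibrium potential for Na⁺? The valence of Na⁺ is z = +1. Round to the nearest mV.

E = (55.6/z) · log₁₀([Na⁺]_out/[Na⁺]_in) with z = +1.
= (55.6/1) · log₁₀(150/19) = 55.60 · log₁₀(7.895)
= 55.60 · (0.8973) = 49.89 mV

50 mV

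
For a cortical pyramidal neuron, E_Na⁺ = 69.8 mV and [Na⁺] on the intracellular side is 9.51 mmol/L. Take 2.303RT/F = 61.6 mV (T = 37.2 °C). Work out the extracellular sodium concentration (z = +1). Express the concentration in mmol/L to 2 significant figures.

Nernst: E = (61.6/1) · log₁₀([out]/[in]), so log₁₀([out]/[in]) = 69.8 × 1 / 61.6 = 1.1331.
[out]/[in] = 10^(1.1331) = 13.59.
[out] = 13.59 × 9.51 = 129.2 mmol/L.

130 mmol/L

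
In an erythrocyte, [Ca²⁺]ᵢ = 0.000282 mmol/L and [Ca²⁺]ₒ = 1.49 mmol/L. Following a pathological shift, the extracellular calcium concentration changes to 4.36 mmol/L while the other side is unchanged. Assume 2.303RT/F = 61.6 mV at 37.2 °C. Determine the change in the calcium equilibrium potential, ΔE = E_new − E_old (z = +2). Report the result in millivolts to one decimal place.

14.4 mV

E_old = (61.6/2)·log₁₀(1.49/0.000282) = 114.67 mV
E_new = (61.6/2)·log₁₀(4.36/0.000282) = 129.03 mV
ΔE = 129.03 − (114.67) = 14.36 mV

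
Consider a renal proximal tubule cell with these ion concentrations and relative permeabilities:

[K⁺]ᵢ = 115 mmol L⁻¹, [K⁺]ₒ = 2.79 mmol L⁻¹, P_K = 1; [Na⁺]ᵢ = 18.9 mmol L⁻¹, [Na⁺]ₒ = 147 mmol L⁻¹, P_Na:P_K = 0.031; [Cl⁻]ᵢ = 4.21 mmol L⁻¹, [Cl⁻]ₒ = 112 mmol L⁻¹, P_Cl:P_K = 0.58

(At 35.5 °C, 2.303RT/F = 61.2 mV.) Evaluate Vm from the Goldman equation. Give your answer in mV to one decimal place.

-77.5 mV

Vm = 61.2 · log₁₀[(Σ P·[cation]ₒ + Σ P·[anion]ᵢ) / (Σ P·[cation]ᵢ + Σ P·[anion]ₒ)]
Numerator = 1×2.79 + 0.031×147 + 0.58×4.21 = 9.789
Denominator = 1×115 + 0.031×18.9 + 0.58×112 = 180.5
Vm = 61.2 · log₁₀(0.054218) = 61.2 × (-1.2659) = -77.47 mV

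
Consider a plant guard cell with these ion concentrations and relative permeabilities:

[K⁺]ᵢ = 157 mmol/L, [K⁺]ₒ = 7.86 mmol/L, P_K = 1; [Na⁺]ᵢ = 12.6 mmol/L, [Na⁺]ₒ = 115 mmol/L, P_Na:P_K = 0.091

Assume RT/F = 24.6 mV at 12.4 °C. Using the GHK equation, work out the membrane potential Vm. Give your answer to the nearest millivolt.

-53 mV

Vm = 24.6 · ln[(Σ P·[cation]ₒ + Σ P·[anion]ᵢ) / (Σ P·[cation]ᵢ + Σ P·[anion]ₒ)]
Numerator = 1×7.86 + 0.091×115 = 18.32
Denominator = 1×157 + 0.091×12.6 = 158.1
Vm = 24.6 · ln(0.11587) = 24.6 × (-2.1553) = -53.02 mV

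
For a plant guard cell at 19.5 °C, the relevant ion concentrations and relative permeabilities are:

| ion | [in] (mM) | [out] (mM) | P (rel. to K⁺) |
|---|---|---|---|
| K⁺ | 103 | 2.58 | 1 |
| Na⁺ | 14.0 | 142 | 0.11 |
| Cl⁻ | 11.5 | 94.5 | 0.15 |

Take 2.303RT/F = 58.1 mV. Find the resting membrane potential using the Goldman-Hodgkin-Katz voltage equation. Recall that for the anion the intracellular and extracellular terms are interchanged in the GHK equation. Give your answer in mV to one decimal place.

Vm = 58.1 · log₁₀[(Σ P·[cation]ₒ + Σ P·[anion]ᵢ) / (Σ P·[cation]ᵢ + Σ P·[anion]ₒ)]
Numerator = 1×2.58 + 0.11×142 + 0.15×11.5 = 19.93
Denominator = 1×103 + 0.11×14.0 + 0.15×94.5 = 118.7
Vm = 58.1 · log₁₀(0.16784) = 58.1 × (-0.7751) = -45.03 mV

-45.0 mV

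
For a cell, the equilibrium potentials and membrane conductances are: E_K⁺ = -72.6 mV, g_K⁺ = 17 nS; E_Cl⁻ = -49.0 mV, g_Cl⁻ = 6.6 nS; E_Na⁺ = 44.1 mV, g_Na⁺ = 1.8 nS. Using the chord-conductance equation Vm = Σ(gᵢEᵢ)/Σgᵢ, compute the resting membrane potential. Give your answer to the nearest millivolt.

-58 mV

Σ gᵢEᵢ = 17·(-72.6) + 6.6·(-49.0) + 1.8·(44.1) = -1478.22
Σ gᵢ = 17 + 6.6 + 1.8 = 25.4
Vm = -1478.22 / 25.4 = -58.20 mV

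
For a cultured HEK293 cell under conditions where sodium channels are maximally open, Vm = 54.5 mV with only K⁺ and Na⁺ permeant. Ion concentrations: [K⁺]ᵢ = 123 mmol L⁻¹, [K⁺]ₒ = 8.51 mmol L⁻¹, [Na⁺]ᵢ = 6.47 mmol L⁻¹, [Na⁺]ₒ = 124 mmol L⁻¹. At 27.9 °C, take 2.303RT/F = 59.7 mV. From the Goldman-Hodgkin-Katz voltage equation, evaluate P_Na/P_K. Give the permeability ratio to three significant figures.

Let α = P_Na/P_K. GHK: Vm = 59.7·log₁₀[(Kₒ + α·Naₒ)/(Kᵢ + α·Naᵢ)].
10^(Vm/59.7) = 10^(54.5/59.7) = 8.1827
So 8.1827·(Kᵢ + α·Naᵢ) = Kₒ + α·Naₒ → α = (8.1827·123.0 − 8.51) / (124.0 − 8.1827·6.47)
α = (1006 − 8.51) / (124.0 − 52.94) = 998/71.06 = 14.04

14.0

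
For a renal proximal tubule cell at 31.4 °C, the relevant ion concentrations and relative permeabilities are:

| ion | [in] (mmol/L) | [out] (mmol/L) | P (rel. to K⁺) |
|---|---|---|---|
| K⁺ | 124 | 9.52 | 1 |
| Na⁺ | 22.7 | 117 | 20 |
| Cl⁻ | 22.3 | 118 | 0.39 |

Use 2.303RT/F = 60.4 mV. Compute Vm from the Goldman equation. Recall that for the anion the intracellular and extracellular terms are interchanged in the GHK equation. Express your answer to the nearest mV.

Vm = 60.4 · log₁₀[(Σ P·[cation]ₒ + Σ P·[anion]ᵢ) / (Σ P·[cation]ᵢ + Σ P·[anion]ₒ)]
Numerator = 1×9.52 + 20×117 + 0.39×22.3 = 2358
Denominator = 1×124 + 20×22.7 + 0.39×118 = 624
Vm = 60.4 · log₁₀(3.7791) = 60.4 × (0.5774) = 34.87 mV

35 mV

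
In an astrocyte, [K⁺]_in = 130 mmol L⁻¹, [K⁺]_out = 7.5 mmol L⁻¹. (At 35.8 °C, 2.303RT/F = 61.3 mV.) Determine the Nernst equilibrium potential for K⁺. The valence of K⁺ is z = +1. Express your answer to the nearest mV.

E = (61.3/z) · log₁₀([K⁺]_out/[K⁺]_in) with z = +1.
= (61.3/1) · log₁₀(7.5/130) = 61.30 · log₁₀(0.05769)
= 61.30 · (-1.2389) = -75.94 mV

-76 mV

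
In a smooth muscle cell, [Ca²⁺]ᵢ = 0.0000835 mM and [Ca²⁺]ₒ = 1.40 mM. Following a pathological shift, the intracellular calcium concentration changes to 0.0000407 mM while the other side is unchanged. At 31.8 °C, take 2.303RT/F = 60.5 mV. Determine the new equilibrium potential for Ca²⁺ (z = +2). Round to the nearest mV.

137 mV

After the shift: [Ca²⁺]_out = 1.40, [Ca²⁺]_in = 0.0000407 mM.
E_new = (60.5/2)·log₁₀(1.40/0.0000407) = 30.25 · (4.5365) = 137.23 mV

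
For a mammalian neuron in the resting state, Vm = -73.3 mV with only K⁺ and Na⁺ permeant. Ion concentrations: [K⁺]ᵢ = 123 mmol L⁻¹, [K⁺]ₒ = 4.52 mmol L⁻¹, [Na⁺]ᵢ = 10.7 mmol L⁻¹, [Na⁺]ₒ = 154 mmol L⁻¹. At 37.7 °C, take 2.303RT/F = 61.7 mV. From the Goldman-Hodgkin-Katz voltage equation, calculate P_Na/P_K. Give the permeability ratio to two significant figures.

0.023

Let α = P_Na/P_K. GHK: Vm = 61.7·log₁₀[(Kₒ + α·Naₒ)/(Kᵢ + α·Naᵢ)].
10^(Vm/61.7) = 10^(-73.3/61.7) = 0.064862
So 0.064862·(Kᵢ + α·Naᵢ) = Kₒ + α·Naₒ → α = (0.064862·123.0 − 4.52) / (154.0 − 0.064862·10.7)
α = (7.978 − 4.52) / (154.0 − 0.694) = 3.458/153.3 = 0.02256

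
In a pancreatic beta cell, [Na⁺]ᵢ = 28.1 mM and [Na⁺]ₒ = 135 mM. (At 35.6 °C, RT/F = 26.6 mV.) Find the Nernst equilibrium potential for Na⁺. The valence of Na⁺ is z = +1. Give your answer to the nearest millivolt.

E = (26.6/z) · ln([Na⁺]_out/[Na⁺]_in) with z = +1.
= (26.6/1) · ln(135/28.1) = 26.60 · ln(4.804)
= 26.60 · (1.5695) = 41.75 mV

42 mV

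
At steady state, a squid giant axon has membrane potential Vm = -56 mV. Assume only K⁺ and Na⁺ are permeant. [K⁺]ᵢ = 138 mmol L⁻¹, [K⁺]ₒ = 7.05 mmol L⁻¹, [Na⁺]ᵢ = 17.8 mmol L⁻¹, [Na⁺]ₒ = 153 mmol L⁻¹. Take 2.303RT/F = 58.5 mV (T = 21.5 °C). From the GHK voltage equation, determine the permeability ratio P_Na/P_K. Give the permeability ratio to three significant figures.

0.0541

Let α = P_Na/P_K. GHK: Vm = 58.5·log₁₀[(Kₒ + α·Naₒ)/(Kᵢ + α·Naᵢ)].
10^(Vm/58.5) = 10^(-56.0/58.5) = 0.11034
So 0.11034·(Kᵢ + α·Naᵢ) = Kₒ + α·Naₒ → α = (0.11034·138.0 − 7.05) / (153.0 − 0.11034·17.8)
α = (15.23 − 7.05) / (153.0 − 1.964) = 8.177/151 = 0.05414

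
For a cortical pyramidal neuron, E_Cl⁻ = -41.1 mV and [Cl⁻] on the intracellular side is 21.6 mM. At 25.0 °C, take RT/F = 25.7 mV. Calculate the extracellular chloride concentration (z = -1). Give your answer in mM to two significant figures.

110 mM

Nernst: E = (25.7/-1) · ln([out]/[in]), so ln([out]/[in]) = -41.1 × -1 / 25.7 = 1.5992.
[out]/[in] = e^(1.5992) = 4.949.
[out] = 4.949 × 21.6 = 106.9 mM.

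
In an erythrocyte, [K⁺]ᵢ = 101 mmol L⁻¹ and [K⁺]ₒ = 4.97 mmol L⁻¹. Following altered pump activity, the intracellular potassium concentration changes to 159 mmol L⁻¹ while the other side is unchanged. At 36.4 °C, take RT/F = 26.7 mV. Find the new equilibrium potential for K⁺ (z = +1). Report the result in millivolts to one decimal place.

-92.5 mV

After the shift: [K⁺]_out = 4.97, [K⁺]_in = 159 mmol L⁻¹.
E_new = (26.7/1)·ln(4.97/159) = 26.70 · (-3.4655) = -92.53 mV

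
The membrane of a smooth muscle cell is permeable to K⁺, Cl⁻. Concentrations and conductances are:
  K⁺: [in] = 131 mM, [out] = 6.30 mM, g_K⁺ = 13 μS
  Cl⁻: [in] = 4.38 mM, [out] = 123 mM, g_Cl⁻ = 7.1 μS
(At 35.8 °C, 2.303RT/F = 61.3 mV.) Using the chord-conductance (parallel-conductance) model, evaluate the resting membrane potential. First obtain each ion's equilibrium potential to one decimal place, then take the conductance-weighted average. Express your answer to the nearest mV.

E_K⁺ = (61.3/1)·log₁₀(6.30/131) = -80.8 mV
E_Cl⁻ = (61.3/-1)·log₁₀(123/4.38) = -88.8 mV
Vm = (Σ gᵢEᵢ)/(Σ gᵢ) = (13·-80.8 + 7.1·-88.8) / (13 + 7.1)
= -1680.88 / 20.1 = -83.63 mV

-84 mV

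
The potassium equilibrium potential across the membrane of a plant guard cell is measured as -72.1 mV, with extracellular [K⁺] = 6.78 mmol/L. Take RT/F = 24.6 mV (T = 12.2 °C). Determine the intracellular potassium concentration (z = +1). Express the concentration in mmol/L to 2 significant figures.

Nernst: E = (24.6/1) · ln([out]/[in]), so ln([out]/[in]) = -72.1 × 1 / 24.6 = -2.9309.
[out]/[in] = e^(-2.9309) = 0.05335.
[in] = 6.78 / 0.05335 = 127.1 mmol/L.

130 mmol/L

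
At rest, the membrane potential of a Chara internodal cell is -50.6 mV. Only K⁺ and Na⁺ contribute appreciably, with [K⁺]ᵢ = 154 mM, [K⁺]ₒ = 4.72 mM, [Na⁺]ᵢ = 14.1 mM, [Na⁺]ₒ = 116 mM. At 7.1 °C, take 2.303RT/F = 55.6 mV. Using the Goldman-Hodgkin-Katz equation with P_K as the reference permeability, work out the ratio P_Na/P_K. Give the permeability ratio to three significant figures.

0.124

Let α = P_Na/P_K. GHK: Vm = 55.6·log₁₀[(Kₒ + α·Naₒ)/(Kᵢ + α·Naᵢ)].
10^(Vm/55.6) = 10^(-50.6/55.6) = 0.12301
So 0.12301·(Kᵢ + α·Naᵢ) = Kₒ + α·Naₒ → α = (0.12301·154.0 − 4.72) / (116.0 − 0.12301·14.1)
α = (18.94 − 4.72) / (116.0 − 1.734) = 14.22/114.3 = 0.1245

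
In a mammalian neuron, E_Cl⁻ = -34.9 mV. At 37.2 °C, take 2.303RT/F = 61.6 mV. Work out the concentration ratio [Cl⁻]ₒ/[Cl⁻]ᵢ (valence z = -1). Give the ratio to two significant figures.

log₁₀([out]/[in]) = E·z/(61.6) = -34.9 × -1 / 61.6 = 0.5666
[out]/[in] = 10^(0.5666) = 3.686

3.7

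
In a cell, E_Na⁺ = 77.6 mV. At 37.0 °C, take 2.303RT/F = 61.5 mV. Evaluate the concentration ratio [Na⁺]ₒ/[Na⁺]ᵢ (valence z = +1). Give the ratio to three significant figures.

18.3

log₁₀([out]/[in]) = E·z/(61.5) = 77.6 × 1 / 61.5 = 1.2618
[out]/[in] = 10^(1.2618) = 18.27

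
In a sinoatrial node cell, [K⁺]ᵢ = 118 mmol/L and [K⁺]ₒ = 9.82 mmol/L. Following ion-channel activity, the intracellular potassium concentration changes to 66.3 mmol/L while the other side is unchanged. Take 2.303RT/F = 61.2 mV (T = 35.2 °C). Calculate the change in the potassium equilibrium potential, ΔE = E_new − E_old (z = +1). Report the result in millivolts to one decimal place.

E_old = (61.2/1)·log₁₀(9.82/118) = -66.08 mV
E_new = (61.2/1)·log₁₀(9.82/66.3) = -50.76 mV
ΔE = -50.76 − (-66.08) = 15.32 mV

15.3 mV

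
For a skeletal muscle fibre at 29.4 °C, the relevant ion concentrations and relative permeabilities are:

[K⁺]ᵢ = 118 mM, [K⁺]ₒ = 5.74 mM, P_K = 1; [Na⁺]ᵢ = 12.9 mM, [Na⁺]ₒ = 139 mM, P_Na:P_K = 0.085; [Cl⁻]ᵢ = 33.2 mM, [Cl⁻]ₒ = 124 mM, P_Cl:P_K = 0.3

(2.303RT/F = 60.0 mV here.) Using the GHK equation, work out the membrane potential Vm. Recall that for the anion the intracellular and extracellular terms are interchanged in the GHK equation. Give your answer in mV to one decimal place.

-45.3 mV

Vm = 60.0 · log₁₀[(Σ P·[cation]ₒ + Σ P·[anion]ᵢ) / (Σ P·[cation]ᵢ + Σ P·[anion]ₒ)]
Numerator = 1×5.74 + 0.085×139 + 0.3×33.2 = 27.52
Denominator = 1×118 + 0.085×12.9 + 0.3×124 = 156.3
Vm = 60.0 · log₁₀(0.17604) = 60.0 × (-0.7544) = -45.26 mV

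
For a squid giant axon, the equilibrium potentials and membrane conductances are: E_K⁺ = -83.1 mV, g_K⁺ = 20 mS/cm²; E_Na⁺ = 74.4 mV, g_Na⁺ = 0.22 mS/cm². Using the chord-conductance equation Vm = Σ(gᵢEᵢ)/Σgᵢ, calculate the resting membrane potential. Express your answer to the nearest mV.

-81 mV

Σ gᵢEᵢ = 20·(-83.1) + 0.22·(74.4) = -1645.63
Σ gᵢ = 20 + 0.22 = 20.22
Vm = -1645.63 / 20.22 = -81.39 mV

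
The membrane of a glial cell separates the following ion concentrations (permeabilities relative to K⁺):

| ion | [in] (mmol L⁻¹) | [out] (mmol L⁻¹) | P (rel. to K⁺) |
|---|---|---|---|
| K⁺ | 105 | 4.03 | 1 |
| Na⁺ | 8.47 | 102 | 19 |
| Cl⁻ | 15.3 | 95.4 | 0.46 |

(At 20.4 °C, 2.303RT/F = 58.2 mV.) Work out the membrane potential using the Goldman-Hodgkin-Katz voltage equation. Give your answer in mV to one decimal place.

46.5 mV

Vm = 58.2 · log₁₀[(Σ P·[cation]ₒ + Σ P·[anion]ᵢ) / (Σ P·[cation]ᵢ + Σ P·[anion]ₒ)]
Numerator = 1×4.03 + 19×102 + 0.46×15.3 = 1949
Denominator = 1×105 + 19×8.47 + 0.46×95.4 = 309.8
Vm = 58.2 · log₁₀(6.2911) = 58.2 × (0.7987) = 46.49 mV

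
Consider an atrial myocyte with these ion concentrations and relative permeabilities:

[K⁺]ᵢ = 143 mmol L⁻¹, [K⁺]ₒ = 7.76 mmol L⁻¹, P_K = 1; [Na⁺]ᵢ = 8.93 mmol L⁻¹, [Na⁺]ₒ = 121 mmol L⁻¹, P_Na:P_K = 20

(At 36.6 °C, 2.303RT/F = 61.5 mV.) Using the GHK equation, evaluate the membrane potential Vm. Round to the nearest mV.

54 mV

Vm = 61.5 · log₁₀[(Σ P·[cation]ₒ + Σ P·[anion]ᵢ) / (Σ P·[cation]ᵢ + Σ P·[anion]ₒ)]
Numerator = 1×7.76 + 20×121 = 2428
Denominator = 1×143 + 20×8.93 = 321.6
Vm = 61.5 · log₁₀(7.549) = 61.5 × (0.8779) = 53.99 mV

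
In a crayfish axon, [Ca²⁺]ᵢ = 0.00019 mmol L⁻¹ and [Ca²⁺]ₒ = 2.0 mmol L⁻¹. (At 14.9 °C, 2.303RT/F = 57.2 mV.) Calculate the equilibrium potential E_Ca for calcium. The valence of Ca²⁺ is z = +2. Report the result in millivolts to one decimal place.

115.0 mV

E = (57.2/z) · log₁₀([Ca²⁺]_out/[Ca²⁺]_in) with z = +2.
= (57.2/2) · log₁₀(2.0/0.00019) = 28.60 · log₁₀(1.053e+04)
= 28.60 · (4.0223) = 115.04 mV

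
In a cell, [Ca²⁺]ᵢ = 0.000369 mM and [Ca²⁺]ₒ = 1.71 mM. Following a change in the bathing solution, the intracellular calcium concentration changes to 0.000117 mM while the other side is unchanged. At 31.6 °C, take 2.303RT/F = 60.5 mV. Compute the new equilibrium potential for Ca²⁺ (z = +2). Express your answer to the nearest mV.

After the shift: [Ca²⁺]_out = 1.71, [Ca²⁺]_in = 0.000117 mM.
E_new = (60.5/2)·log₁₀(1.71/0.000117) = 30.25 · (4.1648) = 125.99 mV

126 mV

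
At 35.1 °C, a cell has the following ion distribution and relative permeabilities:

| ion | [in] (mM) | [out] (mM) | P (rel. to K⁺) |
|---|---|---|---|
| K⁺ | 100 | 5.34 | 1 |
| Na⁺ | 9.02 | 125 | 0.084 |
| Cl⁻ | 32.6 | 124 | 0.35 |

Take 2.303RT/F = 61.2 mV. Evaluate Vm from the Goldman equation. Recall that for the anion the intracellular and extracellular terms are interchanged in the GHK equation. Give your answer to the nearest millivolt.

Vm = 61.2 · log₁₀[(Σ P·[cation]ₒ + Σ P·[anion]ᵢ) / (Σ P·[cation]ᵢ + Σ P·[anion]ₒ)]
Numerator = 1×5.34 + 0.084×125 + 0.35×32.6 = 27.25
Denominator = 1×100 + 0.084×9.02 + 0.35×124 = 144.2
Vm = 61.2 · log₁₀(0.18903) = 61.2 × (-0.7235) = -44.28 mV

-44 mV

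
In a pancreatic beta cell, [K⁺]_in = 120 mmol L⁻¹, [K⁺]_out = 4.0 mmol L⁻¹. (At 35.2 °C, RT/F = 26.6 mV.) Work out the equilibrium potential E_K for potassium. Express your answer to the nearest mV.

-90 mV

E = (26.6/z) · ln([K⁺]_out/[K⁺]_in) with z = +1.
= (26.6/1) · ln(4.0/120) = 26.60 · ln(0.03333)
= 26.60 · (-3.4012) = -90.47 mV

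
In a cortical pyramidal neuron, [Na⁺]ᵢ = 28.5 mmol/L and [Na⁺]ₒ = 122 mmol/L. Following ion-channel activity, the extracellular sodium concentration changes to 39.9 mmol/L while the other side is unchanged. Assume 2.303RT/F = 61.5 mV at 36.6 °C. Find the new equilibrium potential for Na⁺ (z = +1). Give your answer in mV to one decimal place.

9.0 mV

After the shift: [Na⁺]_out = 39.9, [Na⁺]_in = 28.5 mmol/L.
E_new = (61.5/1)·log₁₀(39.9/28.5) = 61.50 · (0.1461) = 8.99 mV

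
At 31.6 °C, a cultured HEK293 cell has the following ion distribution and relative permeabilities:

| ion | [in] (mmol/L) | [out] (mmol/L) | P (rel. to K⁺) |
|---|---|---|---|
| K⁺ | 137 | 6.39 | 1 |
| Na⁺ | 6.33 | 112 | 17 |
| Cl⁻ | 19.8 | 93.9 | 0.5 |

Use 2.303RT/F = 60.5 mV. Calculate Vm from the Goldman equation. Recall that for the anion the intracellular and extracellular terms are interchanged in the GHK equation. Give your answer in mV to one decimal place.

49.5 mV

Vm = 60.5 · log₁₀[(Σ P·[cation]ₒ + Σ P·[anion]ᵢ) / (Σ P·[cation]ᵢ + Σ P·[anion]ₒ)]
Numerator = 1×6.39 + 17×112 + 0.5×19.8 = 1920
Denominator = 1×137 + 17×6.33 + 0.5×93.9 = 291.6
Vm = 60.5 · log₁₀(6.5863) = 60.5 × (0.8186) = 49.53 mV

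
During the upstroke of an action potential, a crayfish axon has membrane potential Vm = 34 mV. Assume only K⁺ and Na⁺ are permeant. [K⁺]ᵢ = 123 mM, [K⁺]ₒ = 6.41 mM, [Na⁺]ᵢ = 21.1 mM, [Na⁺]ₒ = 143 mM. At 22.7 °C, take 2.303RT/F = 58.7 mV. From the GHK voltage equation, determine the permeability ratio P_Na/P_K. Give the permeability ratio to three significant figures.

Let α = P_Na/P_K. GHK: Vm = 58.7·log₁₀[(Kₒ + α·Naₒ)/(Kᵢ + α·Naᵢ)].
10^(Vm/58.7) = 10^(34.0/58.7) = 3.795
So 3.795·(Kᵢ + α·Naᵢ) = Kₒ + α·Naₒ → α = (3.795·123.0 − 6.41) / (143.0 − 3.795·21.1)
α = (466.8 − 6.41) / (143.0 − 80.08) = 460.4/62.92 = 7.316

7.32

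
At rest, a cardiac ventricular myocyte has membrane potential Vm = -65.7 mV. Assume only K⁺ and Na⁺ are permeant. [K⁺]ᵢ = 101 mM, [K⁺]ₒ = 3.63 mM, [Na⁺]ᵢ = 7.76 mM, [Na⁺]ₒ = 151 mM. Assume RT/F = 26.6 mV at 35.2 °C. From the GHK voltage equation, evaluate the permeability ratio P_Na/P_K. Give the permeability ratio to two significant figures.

Let α = P_Na/P_K. GHK: Vm = 26.6·ln[(Kₒ + α·Naₒ)/(Kᵢ + α·Naᵢ)].
e^(Vm/26.6) = e^(-65.7/26.6) = 0.084591
So 0.084591·(Kᵢ + α·Naᵢ) = Kₒ + α·Naₒ → α = (0.084591·101.0 − 3.63) / (151.0 − 0.084591·7.76)
α = (8.544 − 3.63) / (151.0 − 0.6564) = 4.914/150.3 = 0.03268

0.033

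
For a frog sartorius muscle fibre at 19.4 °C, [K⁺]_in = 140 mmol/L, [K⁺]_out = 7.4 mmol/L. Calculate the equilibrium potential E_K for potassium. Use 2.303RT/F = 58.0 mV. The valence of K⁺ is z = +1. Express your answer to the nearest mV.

E = (58.0/z) · log₁₀([K⁺]_out/[K⁺]_in) with z = +1.
= (58.0/1) · log₁₀(7.4/140) = 58.00 · log₁₀(0.05286)
= 58.00 · (-1.2769) = -74.06 mV

-74 mV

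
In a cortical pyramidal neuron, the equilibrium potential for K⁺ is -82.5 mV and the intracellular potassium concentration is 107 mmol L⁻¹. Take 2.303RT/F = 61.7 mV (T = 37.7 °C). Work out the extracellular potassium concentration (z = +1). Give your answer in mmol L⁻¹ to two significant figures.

Nernst: E = (61.7/1) · log₁₀([out]/[in]), so log₁₀([out]/[in]) = -82.5 × 1 / 61.7 = -1.3371.
[out]/[in] = 10^(-1.3371) = 0.04601.
[out] = 0.04601 × 107 = 4.923 mmol L⁻¹.

4.9 mmol L⁻¹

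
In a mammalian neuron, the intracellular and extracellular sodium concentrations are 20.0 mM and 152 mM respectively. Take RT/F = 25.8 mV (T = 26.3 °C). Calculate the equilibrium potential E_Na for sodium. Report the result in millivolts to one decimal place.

E = (25.8/z) · ln([Na⁺]_out/[Na⁺]_in) with z = +1.
= (25.8/1) · ln(152/20.0) = 25.80 · ln(7.6)
= 25.80 · (2.0281) = 52.33 mV

52.3 mV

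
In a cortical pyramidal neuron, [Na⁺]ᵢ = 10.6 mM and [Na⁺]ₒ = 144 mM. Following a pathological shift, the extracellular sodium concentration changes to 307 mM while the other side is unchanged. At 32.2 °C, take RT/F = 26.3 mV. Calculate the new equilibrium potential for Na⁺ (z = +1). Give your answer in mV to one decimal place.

88.5 mV

After the shift: [Na⁺]_out = 307, [Na⁺]_in = 10.6 mM.
E_new = (26.3/1)·ln(307/10.6) = 26.30 · (3.3660) = 88.53 mV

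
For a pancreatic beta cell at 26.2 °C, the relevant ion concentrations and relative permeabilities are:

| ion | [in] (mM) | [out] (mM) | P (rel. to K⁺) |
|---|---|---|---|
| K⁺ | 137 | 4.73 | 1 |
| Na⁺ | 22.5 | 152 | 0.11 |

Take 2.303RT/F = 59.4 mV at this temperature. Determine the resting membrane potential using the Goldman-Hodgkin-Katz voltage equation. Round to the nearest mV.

-48 mV

Vm = 59.4 · log₁₀[(Σ P·[cation]ₒ + Σ P·[anion]ᵢ) / (Σ P·[cation]ᵢ + Σ P·[anion]ₒ)]
Numerator = 1×4.73 + 0.11×152 = 21.45
Denominator = 1×137 + 0.11×22.5 = 139.5
Vm = 59.4 · log₁₀(0.15379) = 59.4 × (-0.8131) = -48.30 mV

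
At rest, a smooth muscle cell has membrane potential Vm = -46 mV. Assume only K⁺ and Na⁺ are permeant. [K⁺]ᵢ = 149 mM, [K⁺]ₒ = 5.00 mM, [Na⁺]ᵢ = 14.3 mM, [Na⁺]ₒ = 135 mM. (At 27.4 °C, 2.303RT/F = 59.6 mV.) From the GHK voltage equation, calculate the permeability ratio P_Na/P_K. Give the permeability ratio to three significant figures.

Let α = P_Na/P_K. GHK: Vm = 59.6·log₁₀[(Kₒ + α·Naₒ)/(Kᵢ + α·Naᵢ)].
10^(Vm/59.6) = 10^(-46.0/59.6) = 0.16912
So 0.16912·(Kᵢ + α·Naᵢ) = Kₒ + α·Naₒ → α = (0.16912·149.0 − 5.0) / (135.0 − 0.16912·14.3)
α = (25.2 − 5.0) / (135.0 − 2.418) = 20.2/132.6 = 0.1523

0.152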